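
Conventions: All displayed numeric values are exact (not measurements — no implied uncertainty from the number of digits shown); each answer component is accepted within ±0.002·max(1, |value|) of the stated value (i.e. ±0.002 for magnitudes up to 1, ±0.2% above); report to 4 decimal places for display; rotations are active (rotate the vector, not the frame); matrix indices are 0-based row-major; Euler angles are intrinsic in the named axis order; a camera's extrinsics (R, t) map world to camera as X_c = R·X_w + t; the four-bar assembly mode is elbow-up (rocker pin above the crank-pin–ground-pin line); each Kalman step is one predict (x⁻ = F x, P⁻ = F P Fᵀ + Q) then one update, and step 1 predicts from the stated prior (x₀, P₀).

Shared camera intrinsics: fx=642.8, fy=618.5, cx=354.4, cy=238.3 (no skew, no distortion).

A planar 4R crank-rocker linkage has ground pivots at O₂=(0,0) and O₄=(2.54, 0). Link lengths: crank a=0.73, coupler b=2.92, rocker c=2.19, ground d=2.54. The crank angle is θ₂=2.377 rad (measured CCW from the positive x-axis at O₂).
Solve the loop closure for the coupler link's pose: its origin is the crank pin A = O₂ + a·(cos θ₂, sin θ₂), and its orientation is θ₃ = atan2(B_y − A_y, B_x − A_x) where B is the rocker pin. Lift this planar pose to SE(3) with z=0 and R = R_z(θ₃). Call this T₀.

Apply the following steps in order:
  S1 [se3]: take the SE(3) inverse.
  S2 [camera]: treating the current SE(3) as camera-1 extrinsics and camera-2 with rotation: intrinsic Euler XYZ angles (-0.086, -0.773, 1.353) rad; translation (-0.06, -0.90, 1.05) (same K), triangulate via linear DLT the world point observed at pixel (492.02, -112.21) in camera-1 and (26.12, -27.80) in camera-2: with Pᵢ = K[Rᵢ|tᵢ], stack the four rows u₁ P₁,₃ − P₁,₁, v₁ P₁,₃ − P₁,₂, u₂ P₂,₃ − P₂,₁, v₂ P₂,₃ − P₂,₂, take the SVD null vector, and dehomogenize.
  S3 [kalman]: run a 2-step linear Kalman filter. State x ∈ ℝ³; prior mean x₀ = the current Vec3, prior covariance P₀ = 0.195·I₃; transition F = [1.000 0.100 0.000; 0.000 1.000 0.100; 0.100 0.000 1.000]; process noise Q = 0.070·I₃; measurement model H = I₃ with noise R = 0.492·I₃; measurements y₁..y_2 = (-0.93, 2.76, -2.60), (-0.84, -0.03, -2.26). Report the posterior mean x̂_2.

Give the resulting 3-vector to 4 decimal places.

source (fourbar_fk): coupler pose = R=[0.8377 -0.5462 0.0000; 0.5462 0.8377 0.0000; 0.0000 0.0000 1.0000], t=(-0.5268, 0.5053, 0.0000)
after S1 (invert_se3): R=[0.8377 0.5462 0.0000; -0.5462 0.8377 0.0000; 0.0000 0.0000 1.0000], t=(0.1653, -0.7110, 0.0000)
after S2 (triangulate): (0.0366, 0.0930, 1.1525)
after S3 (kf_track): (-0.4930, 0.6049, -0.9000)

result = (-0.4930, 0.6049, -0.9000)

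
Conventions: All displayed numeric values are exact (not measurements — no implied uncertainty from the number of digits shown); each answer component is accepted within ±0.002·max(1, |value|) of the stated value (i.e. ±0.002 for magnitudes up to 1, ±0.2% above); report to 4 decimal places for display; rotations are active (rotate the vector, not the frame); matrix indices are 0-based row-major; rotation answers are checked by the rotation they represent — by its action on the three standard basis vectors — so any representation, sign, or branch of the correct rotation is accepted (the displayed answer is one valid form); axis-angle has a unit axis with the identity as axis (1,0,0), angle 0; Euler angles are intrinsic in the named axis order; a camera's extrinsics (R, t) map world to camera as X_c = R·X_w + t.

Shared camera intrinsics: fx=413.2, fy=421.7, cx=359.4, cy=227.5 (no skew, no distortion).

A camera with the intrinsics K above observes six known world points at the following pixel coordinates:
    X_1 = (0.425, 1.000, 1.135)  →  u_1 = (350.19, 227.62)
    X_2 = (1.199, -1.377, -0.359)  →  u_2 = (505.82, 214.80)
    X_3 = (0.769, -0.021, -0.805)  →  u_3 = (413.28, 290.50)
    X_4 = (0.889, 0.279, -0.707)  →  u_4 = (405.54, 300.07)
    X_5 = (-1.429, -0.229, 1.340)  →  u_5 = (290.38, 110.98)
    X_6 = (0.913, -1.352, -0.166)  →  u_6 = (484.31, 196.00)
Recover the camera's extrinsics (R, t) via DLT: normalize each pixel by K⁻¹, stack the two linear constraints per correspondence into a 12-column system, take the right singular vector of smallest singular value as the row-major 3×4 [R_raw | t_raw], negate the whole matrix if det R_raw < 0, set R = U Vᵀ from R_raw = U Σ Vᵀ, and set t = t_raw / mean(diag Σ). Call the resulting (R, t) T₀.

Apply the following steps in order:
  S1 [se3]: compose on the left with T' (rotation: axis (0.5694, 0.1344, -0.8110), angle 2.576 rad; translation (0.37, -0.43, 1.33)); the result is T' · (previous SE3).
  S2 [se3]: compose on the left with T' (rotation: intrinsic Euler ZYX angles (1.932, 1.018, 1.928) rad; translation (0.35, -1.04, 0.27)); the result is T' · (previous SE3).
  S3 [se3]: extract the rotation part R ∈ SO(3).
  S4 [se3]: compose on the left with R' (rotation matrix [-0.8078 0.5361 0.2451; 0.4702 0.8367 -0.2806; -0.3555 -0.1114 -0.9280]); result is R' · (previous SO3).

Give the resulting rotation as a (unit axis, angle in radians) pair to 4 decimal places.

rotation (axis_angle) = ((0.6877, -0.7256, 0.0247), 2.7014)

source (pnp_recover): camera pose = R=[0.8283 -0.5603 -0.0028; 0.4168 0.6194 -0.6653; 0.3745 0.5499 0.7466], t=(0.0500, -0.0399, 5.6991)
after S1 (compose_se3): R=[-0.2560 0.0659 -0.9644; -0.7707 -0.6162 0.1624; -0.5835 0.7848 0.2086], t=(-4.1084, -3.2970, 3.3811)
after S2 (compose_se3): R=[-0.5602 0.7302 0.3911; -0.8266 -0.4620 -0.3215; -0.0541 -0.5033 0.8624], t=(4.2818, -5.7464, 1.5239)
after S3 (rot_of_se3): [-0.5602 0.7302 0.3911; -0.8266 -0.4620 -0.3215; -0.0541 -0.5033 0.8624]
after S4 (compose_so3): [-0.0039 -0.9609 -0.2769; -0.9399 0.0980 -0.3271; 0.3415 0.2590 -0.9035]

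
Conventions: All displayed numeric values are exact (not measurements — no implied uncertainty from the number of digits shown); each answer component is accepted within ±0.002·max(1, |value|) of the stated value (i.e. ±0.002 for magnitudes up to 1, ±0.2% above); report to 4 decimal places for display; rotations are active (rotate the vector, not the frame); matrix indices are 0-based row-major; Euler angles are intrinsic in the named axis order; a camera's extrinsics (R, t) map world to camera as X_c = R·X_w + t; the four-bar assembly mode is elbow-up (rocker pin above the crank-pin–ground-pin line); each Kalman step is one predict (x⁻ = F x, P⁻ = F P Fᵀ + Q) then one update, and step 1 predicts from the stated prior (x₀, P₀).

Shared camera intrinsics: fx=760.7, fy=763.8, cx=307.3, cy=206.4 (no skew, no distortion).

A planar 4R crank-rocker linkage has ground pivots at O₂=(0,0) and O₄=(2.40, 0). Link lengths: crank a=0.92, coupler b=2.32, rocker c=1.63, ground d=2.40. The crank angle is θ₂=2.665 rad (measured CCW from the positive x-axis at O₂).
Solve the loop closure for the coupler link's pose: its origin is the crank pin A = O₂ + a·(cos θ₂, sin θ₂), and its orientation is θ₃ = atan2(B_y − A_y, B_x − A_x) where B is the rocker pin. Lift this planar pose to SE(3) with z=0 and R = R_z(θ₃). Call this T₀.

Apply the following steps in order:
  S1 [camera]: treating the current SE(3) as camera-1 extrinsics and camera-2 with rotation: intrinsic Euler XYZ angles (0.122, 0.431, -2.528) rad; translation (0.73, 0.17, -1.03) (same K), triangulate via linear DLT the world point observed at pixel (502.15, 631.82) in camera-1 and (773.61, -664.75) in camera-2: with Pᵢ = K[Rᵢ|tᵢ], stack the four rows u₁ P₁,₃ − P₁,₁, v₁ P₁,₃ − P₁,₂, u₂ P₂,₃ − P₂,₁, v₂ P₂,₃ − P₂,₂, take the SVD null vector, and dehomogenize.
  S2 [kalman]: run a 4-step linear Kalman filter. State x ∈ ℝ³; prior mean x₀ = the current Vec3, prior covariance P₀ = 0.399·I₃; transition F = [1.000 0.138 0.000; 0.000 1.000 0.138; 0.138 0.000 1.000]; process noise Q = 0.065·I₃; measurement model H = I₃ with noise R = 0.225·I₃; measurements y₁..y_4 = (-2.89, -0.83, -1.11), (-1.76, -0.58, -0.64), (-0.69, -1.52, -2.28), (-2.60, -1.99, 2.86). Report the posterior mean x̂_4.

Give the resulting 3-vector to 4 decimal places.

result = (-1.8793, -1.4879, 0.2041)

source (fourbar_fk): coupler pose = R=[0.9346 -0.3557 0.0000; 0.3557 0.9346 0.0000; 0.0000 0.0000 1.0000], t=(-0.8175, 0.4221, 0.0000)
after S1 (triangulate): (1.2219, -0.0885, 1.3897)
after S2 (kf_track): (-1.8793, -1.4879, 0.2041)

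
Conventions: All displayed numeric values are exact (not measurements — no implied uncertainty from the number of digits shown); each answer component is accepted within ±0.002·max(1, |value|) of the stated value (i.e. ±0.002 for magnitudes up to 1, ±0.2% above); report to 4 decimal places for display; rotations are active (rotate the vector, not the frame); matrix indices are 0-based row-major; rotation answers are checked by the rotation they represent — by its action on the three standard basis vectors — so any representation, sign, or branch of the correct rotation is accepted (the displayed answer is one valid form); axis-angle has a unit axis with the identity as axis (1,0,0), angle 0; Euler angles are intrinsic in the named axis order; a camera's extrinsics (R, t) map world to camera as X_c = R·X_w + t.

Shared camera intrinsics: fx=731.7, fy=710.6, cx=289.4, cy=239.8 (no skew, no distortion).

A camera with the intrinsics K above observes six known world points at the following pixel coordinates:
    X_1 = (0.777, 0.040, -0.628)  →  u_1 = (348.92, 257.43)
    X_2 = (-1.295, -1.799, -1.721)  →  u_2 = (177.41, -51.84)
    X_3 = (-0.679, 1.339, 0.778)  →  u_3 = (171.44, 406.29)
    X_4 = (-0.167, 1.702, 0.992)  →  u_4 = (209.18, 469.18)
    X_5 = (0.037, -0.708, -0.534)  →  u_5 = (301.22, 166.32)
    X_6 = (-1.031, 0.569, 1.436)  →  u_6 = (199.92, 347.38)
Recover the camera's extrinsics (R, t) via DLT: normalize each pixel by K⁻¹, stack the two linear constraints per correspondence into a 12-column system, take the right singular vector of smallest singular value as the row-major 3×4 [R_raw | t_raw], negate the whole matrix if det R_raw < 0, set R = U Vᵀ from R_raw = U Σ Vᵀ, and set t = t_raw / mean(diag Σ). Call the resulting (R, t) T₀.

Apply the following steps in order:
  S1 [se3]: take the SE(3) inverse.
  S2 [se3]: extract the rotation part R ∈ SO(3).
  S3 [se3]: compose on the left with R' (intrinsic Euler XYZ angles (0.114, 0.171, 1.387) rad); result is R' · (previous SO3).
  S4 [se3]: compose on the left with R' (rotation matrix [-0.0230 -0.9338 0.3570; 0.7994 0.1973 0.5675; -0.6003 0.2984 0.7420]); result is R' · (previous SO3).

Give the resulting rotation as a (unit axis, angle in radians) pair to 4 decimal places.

rotation (axis_angle) = ((0.2985, 0.6324, 0.7148), 2.5554)

source (pnp_recover): camera pose = R=[0.8908 -0.3980 0.2193; 0.2486 0.8308 0.4979; -0.3804 -0.3890 0.8391], t=(-0.1000, 0.2200, 6.2295)
after S1 (invert_se3): R=[0.8908 0.2486 -0.3804; -0.3980 0.8308 -0.3890; 0.2193 0.4979 0.8391], t=(2.4038, 2.2006, -5.3145)
after S2 (rot_of_se3): [0.8908 0.2486 -0.3804; -0.3980 0.8308 -0.3890; 0.2193 0.4979 0.8391]
after S3 (compose_so3): [0.5833 -0.6754 0.4511; 0.7840 0.3230 -0.5301; 0.2124 0.6629 0.7179]
after S4 (compose_so3): [-0.6697 -0.0494 0.7410; 0.7415 -0.1000 0.6635; 0.0413 0.9938 0.1036]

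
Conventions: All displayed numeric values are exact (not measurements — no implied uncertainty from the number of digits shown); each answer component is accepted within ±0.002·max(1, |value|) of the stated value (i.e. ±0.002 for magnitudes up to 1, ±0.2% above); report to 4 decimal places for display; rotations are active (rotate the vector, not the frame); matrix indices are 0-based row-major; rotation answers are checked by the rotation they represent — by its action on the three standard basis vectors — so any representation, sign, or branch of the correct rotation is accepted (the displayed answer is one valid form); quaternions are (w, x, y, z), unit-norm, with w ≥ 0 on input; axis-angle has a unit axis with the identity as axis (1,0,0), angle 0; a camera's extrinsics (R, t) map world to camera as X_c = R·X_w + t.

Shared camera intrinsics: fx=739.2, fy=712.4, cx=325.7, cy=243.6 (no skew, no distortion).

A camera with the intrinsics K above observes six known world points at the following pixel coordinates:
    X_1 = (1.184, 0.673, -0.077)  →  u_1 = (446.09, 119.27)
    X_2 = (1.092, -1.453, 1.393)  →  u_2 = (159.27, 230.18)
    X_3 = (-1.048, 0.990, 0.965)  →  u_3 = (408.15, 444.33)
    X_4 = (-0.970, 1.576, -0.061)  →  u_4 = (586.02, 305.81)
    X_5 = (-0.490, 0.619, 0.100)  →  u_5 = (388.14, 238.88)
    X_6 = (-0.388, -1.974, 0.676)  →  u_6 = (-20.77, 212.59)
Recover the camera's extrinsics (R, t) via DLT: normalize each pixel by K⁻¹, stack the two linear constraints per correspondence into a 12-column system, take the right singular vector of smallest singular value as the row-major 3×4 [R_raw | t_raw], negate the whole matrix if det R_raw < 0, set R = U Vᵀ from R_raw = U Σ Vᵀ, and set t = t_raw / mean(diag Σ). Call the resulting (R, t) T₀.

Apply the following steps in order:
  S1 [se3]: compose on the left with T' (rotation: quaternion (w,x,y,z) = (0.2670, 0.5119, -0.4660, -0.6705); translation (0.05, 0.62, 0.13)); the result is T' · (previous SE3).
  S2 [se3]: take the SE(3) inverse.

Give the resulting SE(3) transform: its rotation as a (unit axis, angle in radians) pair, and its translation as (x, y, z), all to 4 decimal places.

rotation (axis_angle) = ((0.2627, 0.0765, -0.9619), 2.9040), translation = (-3.9624, 1.6090, -1.7627)

source (pnp_recover): camera pose = R=[0.2667 0.9548 -0.1315; -0.4444 0.2428 0.8623; 0.8552 -0.1715 0.4890], t=(-0.1200, -0.4800, 4.3502)
after S1 (compose_se3): R=[-0.8359 -0.1868 -0.5162; 0.2660 -0.9604 -0.0832; -0.4802 -0.2068 0.8524], t=(-3.9214, 2.4525, -0.0674)
after S2 (invert_se3): R=[-0.8359 0.2660 -0.4802; -0.1868 -0.9604 -0.2068; -0.5162 -0.0832 0.8524], t=(-3.9624, 1.6090, -1.7627)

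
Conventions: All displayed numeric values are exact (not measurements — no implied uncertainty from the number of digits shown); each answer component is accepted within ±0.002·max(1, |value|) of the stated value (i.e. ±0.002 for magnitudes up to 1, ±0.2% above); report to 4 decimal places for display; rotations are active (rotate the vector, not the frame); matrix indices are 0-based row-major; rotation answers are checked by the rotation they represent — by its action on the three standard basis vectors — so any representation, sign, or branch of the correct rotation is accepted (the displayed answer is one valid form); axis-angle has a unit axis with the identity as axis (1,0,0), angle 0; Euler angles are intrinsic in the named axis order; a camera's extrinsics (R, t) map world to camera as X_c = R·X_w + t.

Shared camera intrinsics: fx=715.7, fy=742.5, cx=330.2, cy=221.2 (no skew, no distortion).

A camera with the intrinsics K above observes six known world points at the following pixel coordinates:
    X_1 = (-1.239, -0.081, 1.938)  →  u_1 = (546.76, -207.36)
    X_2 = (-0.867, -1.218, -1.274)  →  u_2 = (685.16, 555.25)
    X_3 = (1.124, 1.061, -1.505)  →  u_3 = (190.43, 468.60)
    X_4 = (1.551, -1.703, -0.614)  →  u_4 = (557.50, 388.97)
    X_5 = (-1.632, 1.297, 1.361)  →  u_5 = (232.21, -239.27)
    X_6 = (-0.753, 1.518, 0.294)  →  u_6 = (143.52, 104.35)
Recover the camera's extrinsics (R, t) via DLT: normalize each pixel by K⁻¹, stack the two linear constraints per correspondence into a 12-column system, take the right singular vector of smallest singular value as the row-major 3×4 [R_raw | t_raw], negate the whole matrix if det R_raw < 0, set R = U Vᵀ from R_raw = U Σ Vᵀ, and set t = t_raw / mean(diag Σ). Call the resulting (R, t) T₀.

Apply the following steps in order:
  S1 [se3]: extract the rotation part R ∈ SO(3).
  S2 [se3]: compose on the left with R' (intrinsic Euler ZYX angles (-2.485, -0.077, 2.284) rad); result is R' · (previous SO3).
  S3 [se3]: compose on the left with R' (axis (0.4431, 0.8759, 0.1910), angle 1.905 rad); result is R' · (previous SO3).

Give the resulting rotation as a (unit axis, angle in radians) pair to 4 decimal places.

source (pnp_recover): camera pose = R=[-0.1410 -0.9789 0.1479; 0.1695 -0.1710 -0.9706; 0.9754 -0.1118 0.1900], t=(0.4701, 0.1501, 4.1704)
after S1 (rot_of_se3): [-0.1410 -0.9789 0.1479; 0.1695 -0.1710 -0.9706; 0.9754 -0.1118 0.1900]
after S2 (compose_so3): [-0.4377 0.8895 0.1308; 0.7340 0.4376 -0.5195; -0.5193 -0.1313 -0.8444]
after S3 (compose_so3): [-0.2128 -0.0367 -0.9764; 0.3045 0.9471 -0.1020; 0.9285 -0.3190 -0.1903]

rotation (axis_angle) = ((-0.1114, -0.9782, 0.1752), 1.8008)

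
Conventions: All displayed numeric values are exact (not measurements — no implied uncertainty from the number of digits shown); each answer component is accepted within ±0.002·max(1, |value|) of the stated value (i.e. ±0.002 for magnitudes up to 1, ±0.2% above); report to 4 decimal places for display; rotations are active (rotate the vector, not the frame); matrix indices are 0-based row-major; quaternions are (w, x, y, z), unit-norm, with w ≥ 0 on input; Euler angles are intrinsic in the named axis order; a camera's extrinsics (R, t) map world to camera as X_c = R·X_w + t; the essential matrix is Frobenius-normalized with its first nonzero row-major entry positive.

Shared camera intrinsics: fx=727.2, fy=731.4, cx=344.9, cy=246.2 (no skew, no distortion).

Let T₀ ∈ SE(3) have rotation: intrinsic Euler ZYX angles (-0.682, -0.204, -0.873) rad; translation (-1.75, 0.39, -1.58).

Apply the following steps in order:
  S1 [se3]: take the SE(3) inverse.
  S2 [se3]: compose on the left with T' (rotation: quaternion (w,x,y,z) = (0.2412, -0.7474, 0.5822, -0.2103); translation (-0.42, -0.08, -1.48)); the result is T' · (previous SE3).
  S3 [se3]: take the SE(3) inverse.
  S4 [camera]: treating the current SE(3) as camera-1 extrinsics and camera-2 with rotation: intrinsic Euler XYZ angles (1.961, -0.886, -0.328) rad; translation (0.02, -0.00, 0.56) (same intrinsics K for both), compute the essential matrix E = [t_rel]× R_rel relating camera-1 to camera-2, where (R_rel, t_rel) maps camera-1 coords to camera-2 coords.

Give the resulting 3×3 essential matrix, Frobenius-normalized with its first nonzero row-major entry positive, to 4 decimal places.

matrix = [0.0204 -0.3141 0.3431; -0.1924 0.5201 -0.1512; -0.3147 0.2165 0.5540]

after S1 (invert_se3): R=[0.7602 -0.6173 0.2026; 0.5255 0.4010 -0.7504; 0.3820 0.6769 0.6292], t=(1.8912, -0.4223, 1.3986)
after S2 (compose_se3): R=[0.0009 -0.0496 0.9988; -0.8027 0.5957 0.0303; -0.5964 -0.8017 -0.0392], t=(1.1789, -1.6691, -2.2731)
after S3 (invert_se3): R=[0.0009 -0.8027 -0.5964; -0.0496 0.5957 -0.8017; 0.9988 0.0303 -0.0392], t=(-2.6966, -0.7697, -1.2162)
after S4 (essential): [0.0204 -0.3141 0.3431; -0.1924 0.5201 -0.1512; -0.3147 0.2165 0.5540]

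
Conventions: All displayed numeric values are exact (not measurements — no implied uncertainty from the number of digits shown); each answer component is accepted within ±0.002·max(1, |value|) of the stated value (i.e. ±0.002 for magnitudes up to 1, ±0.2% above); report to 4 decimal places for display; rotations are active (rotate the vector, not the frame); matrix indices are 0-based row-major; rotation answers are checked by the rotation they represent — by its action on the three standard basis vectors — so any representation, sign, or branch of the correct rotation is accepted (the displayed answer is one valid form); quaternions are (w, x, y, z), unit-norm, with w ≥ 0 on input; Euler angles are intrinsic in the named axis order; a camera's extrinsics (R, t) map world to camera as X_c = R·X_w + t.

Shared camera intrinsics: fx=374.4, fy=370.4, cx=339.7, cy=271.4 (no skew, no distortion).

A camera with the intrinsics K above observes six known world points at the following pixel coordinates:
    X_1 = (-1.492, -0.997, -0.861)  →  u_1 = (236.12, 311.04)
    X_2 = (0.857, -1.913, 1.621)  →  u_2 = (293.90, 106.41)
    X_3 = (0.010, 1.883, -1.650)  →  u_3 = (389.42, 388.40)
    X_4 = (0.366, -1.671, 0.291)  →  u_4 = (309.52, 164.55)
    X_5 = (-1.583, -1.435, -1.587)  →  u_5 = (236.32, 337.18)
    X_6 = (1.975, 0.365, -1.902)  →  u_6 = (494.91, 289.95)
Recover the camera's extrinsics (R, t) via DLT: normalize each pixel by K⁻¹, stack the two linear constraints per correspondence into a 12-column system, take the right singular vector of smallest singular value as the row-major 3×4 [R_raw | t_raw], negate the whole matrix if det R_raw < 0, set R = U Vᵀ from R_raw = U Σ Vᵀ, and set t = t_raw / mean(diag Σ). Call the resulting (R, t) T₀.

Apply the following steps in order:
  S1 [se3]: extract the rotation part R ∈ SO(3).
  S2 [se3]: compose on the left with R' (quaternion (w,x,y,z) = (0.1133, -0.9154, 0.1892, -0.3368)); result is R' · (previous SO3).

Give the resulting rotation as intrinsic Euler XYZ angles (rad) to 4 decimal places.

rotation (euler_xyz) = (-2.1931, 0.2112, -0.4584)

source (pnp_recover): camera pose = R=[0.8398 0.1693 -0.5158; -0.4889 0.6490 -0.5829; 0.2360 0.7417 0.6278], t=(-0.3000, -0.0901, 6.2501)
after S1 (rot_of_se3): [0.8398 0.1693 -0.5158; -0.4889 0.6490 -0.5829; 0.2360 0.7417 0.6278]
after S2 (compose_so3): [0.8769 0.4326 0.2096; 0.1052 -0.5981 0.7945; 0.4691 -0.6746 -0.5700]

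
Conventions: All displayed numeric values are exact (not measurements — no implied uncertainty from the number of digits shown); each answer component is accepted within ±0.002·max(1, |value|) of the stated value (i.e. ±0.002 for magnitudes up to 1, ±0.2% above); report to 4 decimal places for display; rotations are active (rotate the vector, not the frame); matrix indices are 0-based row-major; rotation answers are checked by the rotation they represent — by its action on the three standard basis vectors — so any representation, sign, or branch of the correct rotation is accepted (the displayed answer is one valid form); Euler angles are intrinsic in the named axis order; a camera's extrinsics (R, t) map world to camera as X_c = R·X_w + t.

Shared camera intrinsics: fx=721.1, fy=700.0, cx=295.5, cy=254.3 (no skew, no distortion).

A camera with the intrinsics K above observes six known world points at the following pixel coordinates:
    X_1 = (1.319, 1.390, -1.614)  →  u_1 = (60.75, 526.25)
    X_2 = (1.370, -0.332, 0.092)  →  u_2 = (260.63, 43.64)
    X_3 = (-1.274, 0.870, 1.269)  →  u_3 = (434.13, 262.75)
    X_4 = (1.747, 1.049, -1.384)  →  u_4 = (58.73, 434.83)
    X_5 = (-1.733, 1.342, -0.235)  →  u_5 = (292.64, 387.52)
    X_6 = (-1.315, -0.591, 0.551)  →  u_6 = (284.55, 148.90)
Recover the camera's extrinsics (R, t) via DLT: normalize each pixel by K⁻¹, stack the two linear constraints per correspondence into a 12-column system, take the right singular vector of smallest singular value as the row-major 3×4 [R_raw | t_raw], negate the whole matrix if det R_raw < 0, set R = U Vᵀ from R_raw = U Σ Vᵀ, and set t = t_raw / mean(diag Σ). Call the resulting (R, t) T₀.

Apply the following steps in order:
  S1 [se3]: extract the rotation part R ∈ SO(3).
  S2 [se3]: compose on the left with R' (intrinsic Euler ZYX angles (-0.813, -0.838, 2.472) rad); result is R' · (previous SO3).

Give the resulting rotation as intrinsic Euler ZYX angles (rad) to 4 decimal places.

source (pnp_recover): camera pose = R=[0.0857 0.4218 0.9026; -0.1977 0.8952 -0.3995; -0.9765 -0.1442 0.1601], t=(-0.2300, -0.4500, 4.7801)
after S1 (rot_of_se3): [0.0857 0.4218 0.9026; -0.1977 0.8952 -0.3995; -0.9765 -0.1442 0.1601]
after S2 (compose_so3): [0.2638 -0.5925 0.7612; 0.8286 -0.2648 -0.4933; 0.4938 0.7608 0.4211]

rotation (euler_zyx) = (1.2626, -0.5165, 1.0653)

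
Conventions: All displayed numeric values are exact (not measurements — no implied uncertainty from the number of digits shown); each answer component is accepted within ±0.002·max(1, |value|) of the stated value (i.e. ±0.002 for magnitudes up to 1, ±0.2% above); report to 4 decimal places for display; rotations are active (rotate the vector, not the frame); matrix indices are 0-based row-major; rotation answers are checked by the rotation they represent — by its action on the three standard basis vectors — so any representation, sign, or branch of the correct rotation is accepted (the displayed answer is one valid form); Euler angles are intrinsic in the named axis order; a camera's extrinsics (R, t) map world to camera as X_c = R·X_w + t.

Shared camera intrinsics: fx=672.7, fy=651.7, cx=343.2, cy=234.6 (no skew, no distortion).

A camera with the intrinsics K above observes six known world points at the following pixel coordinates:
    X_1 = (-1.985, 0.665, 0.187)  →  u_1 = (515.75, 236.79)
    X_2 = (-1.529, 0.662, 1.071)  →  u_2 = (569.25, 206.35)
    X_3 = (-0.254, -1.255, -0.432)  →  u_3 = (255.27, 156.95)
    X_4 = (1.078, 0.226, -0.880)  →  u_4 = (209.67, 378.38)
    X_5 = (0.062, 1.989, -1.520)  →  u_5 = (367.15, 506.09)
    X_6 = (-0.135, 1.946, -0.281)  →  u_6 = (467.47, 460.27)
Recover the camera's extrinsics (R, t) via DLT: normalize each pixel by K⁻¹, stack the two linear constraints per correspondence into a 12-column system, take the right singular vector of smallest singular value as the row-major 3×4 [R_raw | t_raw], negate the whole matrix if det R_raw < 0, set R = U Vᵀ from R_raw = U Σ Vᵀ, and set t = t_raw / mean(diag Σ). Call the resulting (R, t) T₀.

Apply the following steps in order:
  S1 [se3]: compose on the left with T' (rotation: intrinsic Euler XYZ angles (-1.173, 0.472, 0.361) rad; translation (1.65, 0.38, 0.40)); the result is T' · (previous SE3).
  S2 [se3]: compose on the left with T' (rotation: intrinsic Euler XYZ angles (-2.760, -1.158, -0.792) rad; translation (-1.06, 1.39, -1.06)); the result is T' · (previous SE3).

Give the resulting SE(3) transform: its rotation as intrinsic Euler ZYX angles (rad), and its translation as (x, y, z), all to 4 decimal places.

source (pnp_recover): camera pose = R=[-0.6151 0.5564 0.5586; 0.3216 0.8239 -0.4666; -0.7199 -0.1073 -0.6857], t=(-0.0000, 0.2000, 5.3803)
after S1 (compose_se3): R=[-0.9410 0.1557 0.3005; -0.2699 0.1904 -0.9439; -0.2042 -0.9693 -0.1372], t=(4.0333, 4.8999, 2.0963)
after S2 (compose_se3): R=[-0.1552 0.9861 -0.0592; -0.7671 -0.0826 0.6361; 0.6224 0.1441 0.7693], t=(-0.4445, 3.3293, -7.4264)

rotation (euler_zyx) = (-1.7704, -0.6718, 0.1852), translation = (-0.4445, 3.3293, -7.4264)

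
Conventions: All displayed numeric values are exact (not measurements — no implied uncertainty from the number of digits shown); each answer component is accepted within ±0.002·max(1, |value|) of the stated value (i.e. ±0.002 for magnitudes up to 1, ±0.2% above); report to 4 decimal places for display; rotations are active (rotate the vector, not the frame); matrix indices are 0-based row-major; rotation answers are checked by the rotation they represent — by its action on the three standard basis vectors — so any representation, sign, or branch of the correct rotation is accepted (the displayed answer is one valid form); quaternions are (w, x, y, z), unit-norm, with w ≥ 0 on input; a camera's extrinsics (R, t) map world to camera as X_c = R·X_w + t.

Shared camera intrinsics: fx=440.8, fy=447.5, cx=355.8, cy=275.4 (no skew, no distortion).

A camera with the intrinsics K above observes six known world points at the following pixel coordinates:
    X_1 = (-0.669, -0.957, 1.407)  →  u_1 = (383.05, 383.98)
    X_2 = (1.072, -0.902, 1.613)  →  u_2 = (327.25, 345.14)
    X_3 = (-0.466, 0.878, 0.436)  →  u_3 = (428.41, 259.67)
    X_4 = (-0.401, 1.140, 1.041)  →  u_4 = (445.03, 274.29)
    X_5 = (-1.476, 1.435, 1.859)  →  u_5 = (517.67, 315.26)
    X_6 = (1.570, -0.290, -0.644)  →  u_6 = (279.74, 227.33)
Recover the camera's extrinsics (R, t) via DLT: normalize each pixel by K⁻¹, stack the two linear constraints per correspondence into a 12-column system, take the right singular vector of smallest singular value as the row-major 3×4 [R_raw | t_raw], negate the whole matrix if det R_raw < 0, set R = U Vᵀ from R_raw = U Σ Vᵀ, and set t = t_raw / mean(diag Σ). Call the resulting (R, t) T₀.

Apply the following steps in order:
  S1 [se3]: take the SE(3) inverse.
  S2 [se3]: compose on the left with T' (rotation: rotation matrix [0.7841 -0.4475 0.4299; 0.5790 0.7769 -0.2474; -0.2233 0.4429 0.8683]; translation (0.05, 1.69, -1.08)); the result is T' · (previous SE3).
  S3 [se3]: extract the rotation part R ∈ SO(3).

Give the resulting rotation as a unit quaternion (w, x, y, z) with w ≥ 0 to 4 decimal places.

rotation (quat) = (0.0878, -0.4215, -0.2620, -0.8637)

source (pnp_recover): camera pose = R=[-0.6261 0.6783 0.3845; -0.2830 -0.6572 0.6985; 0.7265 0.3285 0.6035], t=(0.1199, -0.1101, 6.9203)
after S1 (invert_se3): R=[-0.6261 -0.2830 0.7265; 0.6783 -0.6572 0.3285; 0.3845 0.6985 0.6035], t=(-4.9840, -2.4273, -4.1455)
after S2 (compose_se3): R=[-0.6292 0.3725 0.6822; 0.0693 -0.8473 0.5266; 0.7741 0.3786 0.5073], t=(-4.5542, -2.0559, -4.6417)
after S3 (rot_of_se3): [-0.6292 0.3725 0.6822; 0.0693 -0.8473 0.5266; 0.7741 0.3786 0.5073]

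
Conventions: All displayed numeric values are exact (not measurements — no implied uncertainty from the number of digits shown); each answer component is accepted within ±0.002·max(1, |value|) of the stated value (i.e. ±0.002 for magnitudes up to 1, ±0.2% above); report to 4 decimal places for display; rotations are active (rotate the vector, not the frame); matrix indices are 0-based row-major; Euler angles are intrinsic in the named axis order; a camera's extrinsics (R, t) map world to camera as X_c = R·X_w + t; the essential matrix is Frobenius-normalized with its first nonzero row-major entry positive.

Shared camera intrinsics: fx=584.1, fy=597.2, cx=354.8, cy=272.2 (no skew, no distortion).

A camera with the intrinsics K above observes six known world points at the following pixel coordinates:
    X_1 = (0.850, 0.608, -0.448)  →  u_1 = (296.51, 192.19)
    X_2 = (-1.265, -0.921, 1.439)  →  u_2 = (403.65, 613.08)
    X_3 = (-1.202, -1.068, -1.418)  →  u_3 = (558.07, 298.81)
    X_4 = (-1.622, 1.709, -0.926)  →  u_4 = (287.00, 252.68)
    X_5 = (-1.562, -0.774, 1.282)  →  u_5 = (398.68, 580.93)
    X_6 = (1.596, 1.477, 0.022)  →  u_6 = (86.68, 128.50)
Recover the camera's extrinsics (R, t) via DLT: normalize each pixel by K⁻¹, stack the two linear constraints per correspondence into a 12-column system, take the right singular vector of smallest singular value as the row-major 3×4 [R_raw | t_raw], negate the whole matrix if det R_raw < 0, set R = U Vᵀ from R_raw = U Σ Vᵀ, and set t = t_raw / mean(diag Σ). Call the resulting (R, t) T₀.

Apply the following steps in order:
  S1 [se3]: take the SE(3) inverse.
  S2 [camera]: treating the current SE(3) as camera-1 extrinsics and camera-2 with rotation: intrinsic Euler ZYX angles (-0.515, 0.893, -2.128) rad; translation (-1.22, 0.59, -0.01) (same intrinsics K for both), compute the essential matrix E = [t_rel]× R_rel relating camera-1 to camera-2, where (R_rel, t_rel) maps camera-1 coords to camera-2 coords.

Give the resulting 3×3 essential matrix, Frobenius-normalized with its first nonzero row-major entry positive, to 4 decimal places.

source (pnp_recover): camera pose = R=[-0.1442 -0.8693 -0.4727; -0.4397 -0.3717 0.8176; -0.8865 0.3258 -0.3286], t=(0.0700, 0.4699, 4.1102)
after S1 (invert_se3): R=[-0.1442 -0.4397 -0.8865; -0.8693 -0.3717 0.3258; -0.4727 0.8176 -0.3286], t=(3.8603, -1.1035, 0.9996)
after S2 (essential): [0.2287 0.6394 -0.0399; 0.0661 0.1832 0.2422; -0.0088 -0.0290 0.6631]

matrix = [0.2287 0.6394 -0.0399; 0.0661 0.1832 0.2422; -0.0088 -0.0290 0.6631]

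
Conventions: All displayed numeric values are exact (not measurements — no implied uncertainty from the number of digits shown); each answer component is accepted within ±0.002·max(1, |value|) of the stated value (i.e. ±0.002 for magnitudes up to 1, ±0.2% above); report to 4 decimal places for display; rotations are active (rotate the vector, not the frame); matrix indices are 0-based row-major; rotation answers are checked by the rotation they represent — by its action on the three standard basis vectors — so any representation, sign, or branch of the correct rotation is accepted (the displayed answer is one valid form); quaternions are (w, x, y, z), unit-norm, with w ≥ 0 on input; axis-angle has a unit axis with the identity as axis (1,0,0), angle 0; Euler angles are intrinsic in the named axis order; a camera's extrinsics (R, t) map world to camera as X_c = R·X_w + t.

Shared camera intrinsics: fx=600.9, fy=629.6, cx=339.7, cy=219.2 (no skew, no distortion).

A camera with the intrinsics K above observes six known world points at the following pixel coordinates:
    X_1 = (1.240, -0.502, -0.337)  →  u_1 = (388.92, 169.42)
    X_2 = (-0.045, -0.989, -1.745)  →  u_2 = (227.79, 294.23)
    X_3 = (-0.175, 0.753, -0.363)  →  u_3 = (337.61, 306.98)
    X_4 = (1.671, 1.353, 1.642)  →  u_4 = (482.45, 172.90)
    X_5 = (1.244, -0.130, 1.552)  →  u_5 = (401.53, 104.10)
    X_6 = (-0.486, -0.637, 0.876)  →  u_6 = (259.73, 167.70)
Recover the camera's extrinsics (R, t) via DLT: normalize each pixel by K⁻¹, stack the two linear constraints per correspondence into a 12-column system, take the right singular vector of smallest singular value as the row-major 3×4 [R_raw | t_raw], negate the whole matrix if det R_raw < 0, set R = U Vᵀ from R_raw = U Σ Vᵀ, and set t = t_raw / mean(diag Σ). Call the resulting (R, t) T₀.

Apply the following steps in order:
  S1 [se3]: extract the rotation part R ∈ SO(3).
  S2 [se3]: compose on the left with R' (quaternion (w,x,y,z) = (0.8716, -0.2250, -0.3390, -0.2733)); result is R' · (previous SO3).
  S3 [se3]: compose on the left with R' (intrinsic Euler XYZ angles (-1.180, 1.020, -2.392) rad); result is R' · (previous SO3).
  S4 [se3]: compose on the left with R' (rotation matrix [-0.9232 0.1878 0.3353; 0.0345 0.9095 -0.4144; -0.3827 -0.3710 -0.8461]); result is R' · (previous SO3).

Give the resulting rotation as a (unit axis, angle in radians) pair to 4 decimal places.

rotation (axis_angle) = ((-0.7313, -0.2962, 0.6143), 2.1183)

source (pnp_recover): camera pose = R=[0.8378 0.5439 0.0474; -0.4043 0.6763 -0.6157; -0.3670 0.4967 0.7865], t=(-0.2700, 0.1700, 6.8293)
after S1 (rot_of_se3): [0.8378 0.5439 0.0474; -0.4043 0.6763 -0.6157; -0.3670 0.4967 0.7865]
after S2 (compose_so3): [0.4375 0.5306 -0.7260; -0.7863 0.6175 -0.0224; 0.4364 0.5806 0.6874]
after S3 (compose_so3): [-0.0761 0.5117 0.8558; 0.9912 -0.0544 0.1207; 0.1083 0.8575 -0.5030]
after S4 (compose_so3): [0.2927 -0.1951 -0.9361; 0.8539 -0.3871 0.3477; -0.4302 -0.9012 0.0533]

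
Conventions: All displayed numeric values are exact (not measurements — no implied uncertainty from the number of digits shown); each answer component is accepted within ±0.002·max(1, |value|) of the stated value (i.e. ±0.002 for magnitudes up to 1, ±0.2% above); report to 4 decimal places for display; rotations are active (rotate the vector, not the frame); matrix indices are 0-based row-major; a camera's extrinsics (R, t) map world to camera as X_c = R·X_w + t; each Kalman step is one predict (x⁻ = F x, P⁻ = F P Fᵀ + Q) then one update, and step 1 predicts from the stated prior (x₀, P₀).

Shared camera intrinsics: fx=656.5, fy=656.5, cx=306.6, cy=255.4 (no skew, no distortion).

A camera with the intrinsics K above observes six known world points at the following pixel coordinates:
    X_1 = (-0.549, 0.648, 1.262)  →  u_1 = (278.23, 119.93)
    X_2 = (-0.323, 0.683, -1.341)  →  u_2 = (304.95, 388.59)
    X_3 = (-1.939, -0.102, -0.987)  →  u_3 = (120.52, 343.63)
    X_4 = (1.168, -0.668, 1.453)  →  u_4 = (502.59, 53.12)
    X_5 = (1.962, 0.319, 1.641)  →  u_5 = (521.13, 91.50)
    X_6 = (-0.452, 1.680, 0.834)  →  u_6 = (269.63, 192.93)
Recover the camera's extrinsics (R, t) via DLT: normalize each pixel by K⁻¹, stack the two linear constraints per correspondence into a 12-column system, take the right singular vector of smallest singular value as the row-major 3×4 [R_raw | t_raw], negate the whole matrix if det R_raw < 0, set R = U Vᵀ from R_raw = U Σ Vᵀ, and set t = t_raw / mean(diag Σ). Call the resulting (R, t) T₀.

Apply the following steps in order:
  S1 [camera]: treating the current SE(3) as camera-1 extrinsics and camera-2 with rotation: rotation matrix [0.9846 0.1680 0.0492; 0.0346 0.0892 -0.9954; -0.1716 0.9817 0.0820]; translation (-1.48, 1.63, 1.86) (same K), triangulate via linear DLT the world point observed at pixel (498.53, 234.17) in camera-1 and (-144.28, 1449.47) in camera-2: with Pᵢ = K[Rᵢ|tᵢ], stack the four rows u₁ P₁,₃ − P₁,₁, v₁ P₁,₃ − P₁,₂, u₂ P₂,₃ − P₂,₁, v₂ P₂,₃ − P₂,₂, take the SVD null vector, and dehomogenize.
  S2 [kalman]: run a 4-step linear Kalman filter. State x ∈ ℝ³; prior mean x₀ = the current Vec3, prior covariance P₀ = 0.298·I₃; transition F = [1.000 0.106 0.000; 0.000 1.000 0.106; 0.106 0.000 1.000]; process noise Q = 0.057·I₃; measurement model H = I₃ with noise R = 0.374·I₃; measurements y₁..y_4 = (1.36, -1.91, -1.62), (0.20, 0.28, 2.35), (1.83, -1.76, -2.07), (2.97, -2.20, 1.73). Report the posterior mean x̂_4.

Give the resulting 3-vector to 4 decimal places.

result = (1.6062, -1.3646, 0.4475)

source (pnp_recover): camera pose = R=[0.9725 -0.2321 -0.0205; 0.0285 0.2055 -0.9782; 0.2312 0.9507 0.2065], t=(0.4301, -0.2201, 5.7301)
after S1 (triangulate): (0.9546, -0.7198, -0.1756)
after S2 (kf_track): (1.6062, -1.3646, 0.4475)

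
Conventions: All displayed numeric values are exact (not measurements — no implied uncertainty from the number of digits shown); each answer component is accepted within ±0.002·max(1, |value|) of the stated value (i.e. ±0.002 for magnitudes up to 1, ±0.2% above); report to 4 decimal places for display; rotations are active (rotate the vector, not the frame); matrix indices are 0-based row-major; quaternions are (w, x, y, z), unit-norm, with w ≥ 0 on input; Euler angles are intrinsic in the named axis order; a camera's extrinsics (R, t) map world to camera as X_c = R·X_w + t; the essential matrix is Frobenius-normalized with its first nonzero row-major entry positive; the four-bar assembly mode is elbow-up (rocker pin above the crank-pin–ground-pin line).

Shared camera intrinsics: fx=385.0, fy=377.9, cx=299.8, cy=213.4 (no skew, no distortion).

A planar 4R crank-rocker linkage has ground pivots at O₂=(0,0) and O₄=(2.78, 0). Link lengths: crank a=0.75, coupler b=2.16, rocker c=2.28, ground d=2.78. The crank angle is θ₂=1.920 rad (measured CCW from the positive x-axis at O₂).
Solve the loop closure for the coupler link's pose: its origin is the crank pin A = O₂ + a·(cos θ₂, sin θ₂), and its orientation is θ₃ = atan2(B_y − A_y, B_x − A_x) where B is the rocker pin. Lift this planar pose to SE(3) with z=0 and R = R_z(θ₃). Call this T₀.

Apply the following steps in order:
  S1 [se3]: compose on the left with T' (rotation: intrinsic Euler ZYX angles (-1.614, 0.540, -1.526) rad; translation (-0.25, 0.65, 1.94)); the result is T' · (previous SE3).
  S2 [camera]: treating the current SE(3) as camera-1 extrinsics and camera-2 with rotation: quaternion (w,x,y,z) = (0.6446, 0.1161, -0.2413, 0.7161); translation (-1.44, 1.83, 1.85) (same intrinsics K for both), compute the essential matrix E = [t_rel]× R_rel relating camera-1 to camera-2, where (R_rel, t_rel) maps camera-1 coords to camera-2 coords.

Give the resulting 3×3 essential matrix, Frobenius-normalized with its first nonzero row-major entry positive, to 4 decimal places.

source (fourbar_fk): coupler pose = R=[0.8297 -0.5582 0.0000; 0.5582 0.8297 0.0000; 0.0000 0.0000 1.0000], t=(-0.2566, 0.7047, 0.0000)
after S1 (compose_se3): R=[0.0066 0.0762 0.9971; -0.4256 0.9025 -0.0661; -0.9049 -0.4239 0.0384], t=(-0.1933, 1.2302, 1.4681)
after S2 (essential): [0.6502 -0.0465 0.1955; 0.0616 -0.4539 0.1841; 0.2058 0.4855 -0.1224]

matrix = [0.6502 -0.0465 0.1955; 0.0616 -0.4539 0.1841; 0.2058 0.4855 -0.1224]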